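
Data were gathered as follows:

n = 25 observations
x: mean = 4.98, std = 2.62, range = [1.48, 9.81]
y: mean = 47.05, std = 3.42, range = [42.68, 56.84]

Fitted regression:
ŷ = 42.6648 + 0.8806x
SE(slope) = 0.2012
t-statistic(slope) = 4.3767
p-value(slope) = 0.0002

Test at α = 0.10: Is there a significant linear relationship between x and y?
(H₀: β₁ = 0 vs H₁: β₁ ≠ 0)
Reject H₀: p-value = 0.0002 < α = 0.10. The linear relationship is significant at the 10% level.

Hypothesis test for the slope coefficient:

H₀: β₁ = 0 (no linear relationship)
H₁: β₁ ≠ 0 (linear relationship exists)

Test statistic: t = β̂₁ / SE(β̂₁) = 0.8806 / 0.2012 = 4.3767

With df = 23, the two-sided p-value for |t| = 4.3767 is 0.0002.

Decision rule: reject H₀ if p-value < α.
p-value = 0.0002 < α = 0.10 → reject H₀.

At α = 0.10 the data do provide convincing evidence of a nonzero slope.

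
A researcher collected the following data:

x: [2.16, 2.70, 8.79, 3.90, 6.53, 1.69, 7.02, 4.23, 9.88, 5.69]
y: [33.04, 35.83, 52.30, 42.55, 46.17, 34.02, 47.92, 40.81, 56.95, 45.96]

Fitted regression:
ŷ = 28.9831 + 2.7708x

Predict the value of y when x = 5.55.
ŷ = 44.3610

Plug x = 5.55 into the fitted line:

ŷ = 28.9831 + 2.7708 × 5.55
ŷ = 28.9831 + 15.3779
ŷ = 44.3610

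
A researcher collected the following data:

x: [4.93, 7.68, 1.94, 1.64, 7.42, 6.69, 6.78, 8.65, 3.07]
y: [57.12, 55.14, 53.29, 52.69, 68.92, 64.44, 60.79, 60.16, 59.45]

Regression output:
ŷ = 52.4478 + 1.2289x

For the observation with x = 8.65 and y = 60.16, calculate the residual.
Residual = -2.9178

The residual is the difference between the actual value and the predicted value:

Residual = y - ŷ

Step 1: Calculate predicted value
ŷ = 52.4478 + 1.2289 × 8.65
ŷ = 63.0778

Step 2: Calculate residual
Residual = 60.16 - 63.0778
Residual = -2.9178

The residual is negative, so the observed y = 60.16 sits below the regression line (the line overestimates it by 2.9178).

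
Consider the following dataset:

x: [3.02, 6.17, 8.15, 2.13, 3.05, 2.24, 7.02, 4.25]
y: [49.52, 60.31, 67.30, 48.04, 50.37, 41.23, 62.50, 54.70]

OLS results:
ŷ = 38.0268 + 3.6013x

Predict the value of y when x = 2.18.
ŷ = 45.8776

To predict y for x = 2.18, substitute into the regression equation:

ŷ = 38.0268 + 3.6013 × 2.18
ŷ = 38.0268 + 7.8508
ŷ = 45.8776

This is the fitted mean response at that x — an individual observation would come with a wider prediction interval.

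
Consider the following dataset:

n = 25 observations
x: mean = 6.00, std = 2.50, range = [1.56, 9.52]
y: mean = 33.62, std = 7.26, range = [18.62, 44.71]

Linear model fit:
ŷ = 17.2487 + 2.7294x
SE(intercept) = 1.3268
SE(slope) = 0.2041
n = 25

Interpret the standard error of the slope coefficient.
SE(β̂₁) = 0.2041 is the estimated standard deviation of the slope estimate across repeated samples; relative to β̂₁ = 2.7294 that is 7.5%, a precise estimate.

SE(β̂₁) = 0.2041 says: if we drew many samples of n = 25 from the same population and refit each time, the fitted slopes would scatter with a standard deviation of roughly 0.2041 around the true β₁.

Relative precision:
- SE / |β̂₁| = 0.2041 / 2.7294 = 7.5%
- Rule of thumb (under 20%: precise; 20% to under 50%: moderately precise; 50% or more: imprecise) → precise

Link to interval estimation: a confidence interval for β₁ is β̂₁ ± t* × 0.2041, so SE sets the half-width per unit of t*.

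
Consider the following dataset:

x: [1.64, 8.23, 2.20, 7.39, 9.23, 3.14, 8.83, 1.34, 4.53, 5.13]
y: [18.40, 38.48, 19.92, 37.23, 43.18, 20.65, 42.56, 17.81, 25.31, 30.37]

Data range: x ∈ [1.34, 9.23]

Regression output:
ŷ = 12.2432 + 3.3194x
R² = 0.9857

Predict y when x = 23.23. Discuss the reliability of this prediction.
The equation gives ŷ = 89.3529; however x = 23.23 is 14.00 units above the observed range, so this extrapolated value should not be trusted.

Prediction calculation:
ŷ = 12.2432 + 3.3194 × 23.23
ŷ = 89.3529

Reliability:
- Data range: x ∈ [1.34, 9.23]
- Prediction point: x = 23.23 is 14.00 units above the observed range → this is EXTRAPOLATION, not interpolation

Why that matters here:
- The linear relationship may not hold outside the observed range
- R² describes fit only over the sampled x values; it says nothing about behaviour beyond them

A defensible statement: 'if the linear trend continued to x = 23.23, y would be about 89.3529' — the premise is untested.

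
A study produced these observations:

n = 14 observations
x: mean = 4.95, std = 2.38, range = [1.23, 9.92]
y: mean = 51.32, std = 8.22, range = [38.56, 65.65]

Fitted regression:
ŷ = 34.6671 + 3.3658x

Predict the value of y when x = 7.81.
ŷ = 60.9540

x = 7.81 lies inside the observed range [1.23, 9.92], so the fitted equation applies directly:

ŷ = 34.6671 + 3.3658 × 7.81
ŷ = 34.6671 + 26.2869
ŷ = 60.9540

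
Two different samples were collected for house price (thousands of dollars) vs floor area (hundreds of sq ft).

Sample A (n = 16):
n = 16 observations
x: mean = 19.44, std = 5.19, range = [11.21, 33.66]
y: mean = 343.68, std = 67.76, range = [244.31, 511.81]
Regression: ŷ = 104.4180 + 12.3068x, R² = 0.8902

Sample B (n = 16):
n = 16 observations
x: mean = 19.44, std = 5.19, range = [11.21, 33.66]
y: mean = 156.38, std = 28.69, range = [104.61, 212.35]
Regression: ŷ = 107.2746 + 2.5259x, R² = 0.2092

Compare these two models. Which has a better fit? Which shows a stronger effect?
Model A has the better fit (R² = 0.8902 vs 0.2092). Model A shows the stronger effect (|β₁| = 12.3068 vs 2.5259).

Model Comparison:

Fit — compare R²:
- Model A: R² = 0.8902 → 89.02% of variance in house price explained
- Model B: R² = 0.2092 → 20.92% of variance in house price explained
- 0.8902 > 0.2092 → Model A has the better fit

Effect size (slope magnitude):
- Model A: β₁ = 12.3068 → predicted house price rises 12.3068 thousand dollars per additional hundred sq ft of floor area
- Model B: β₁ = 2.5259 → predicted house price rises 2.5259 thousand dollars per additional hundred sq ft of floor area
- |12.3068| > |2.5259| → Model A shows the stronger marginal effect

Notes:
- A better fit (higher R²) doesn't necessarily mean a more important relationship.
- The two samples could reflect different populations, time periods, or measurement quality.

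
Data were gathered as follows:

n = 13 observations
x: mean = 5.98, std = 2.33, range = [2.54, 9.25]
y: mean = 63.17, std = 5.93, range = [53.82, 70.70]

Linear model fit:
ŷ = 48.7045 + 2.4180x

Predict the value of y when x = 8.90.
ŷ = 70.2247

To predict y for x = 8.90, substitute into the regression equation:

ŷ = 48.7045 + 2.4180 × 8.90
ŷ = 48.7045 + 21.5202
ŷ = 70.2247

This is the fitted mean response at that x — an individual observation would come with a wider prediction interval.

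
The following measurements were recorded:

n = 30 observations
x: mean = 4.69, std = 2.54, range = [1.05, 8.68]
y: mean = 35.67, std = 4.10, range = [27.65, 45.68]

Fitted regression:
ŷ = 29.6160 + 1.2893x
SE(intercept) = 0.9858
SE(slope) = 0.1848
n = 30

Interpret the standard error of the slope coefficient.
The slope 1.2893 is pinned down to within about ±0.1848 (one SE) by these data — relative uncertainty 14.3%, i.e. precise.

SE(β̂₁) = 0.1848 says: if we drew many samples of n = 30 from the same population and refit each time, the fitted slopes would scatter with a standard deviation of roughly 0.1848 around the true β₁.

Relative precision:
- SE / |β̂₁| = 0.1848 / 1.2893 = 14.3%
- Rule of thumb (under 20%: precise; 20% to under 50%: moderately precise; 50% or more: imprecise) → precise

Link to interval estimation: a confidence interval for β₁ is β̂₁ ± t* × 0.1848, so SE sets the half-width per unit of t*.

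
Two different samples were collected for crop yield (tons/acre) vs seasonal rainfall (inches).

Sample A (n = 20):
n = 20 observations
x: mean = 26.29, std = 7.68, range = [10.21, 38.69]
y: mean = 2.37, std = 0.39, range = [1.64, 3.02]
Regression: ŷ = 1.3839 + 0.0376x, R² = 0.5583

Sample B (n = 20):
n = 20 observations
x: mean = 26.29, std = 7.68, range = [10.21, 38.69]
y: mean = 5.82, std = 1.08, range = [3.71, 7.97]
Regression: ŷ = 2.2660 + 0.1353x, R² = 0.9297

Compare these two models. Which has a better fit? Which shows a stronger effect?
Model B has the better fit (R² = 0.9297 vs 0.5583). Model B shows the stronger effect (|β₁| = 0.1353 vs 0.0376).

Model Comparison:

Which explains more variance? (R²)
- Model A: R² = 0.5583 → 55.83% of variance in crop yield explained
- Model B: R² = 0.9297 → 92.97% of variance in crop yield explained
- 0.9297 > 0.5583 → Model B has the better fit

Strength of effect — compare |β₁|:
- Model A: β₁ = 0.0376 → predicted crop yield rises 0.0376 tons/acre per additional inch of rainfall
- Model B: β₁ = 0.1353 → predicted crop yield rises 0.1353 tons/acre per additional inch of rainfall
- |0.0376| < |0.1353| → Model B shows the stronger marginal effect

Note: A better fit (higher R²) doesn't necessarily mean a more important relationship.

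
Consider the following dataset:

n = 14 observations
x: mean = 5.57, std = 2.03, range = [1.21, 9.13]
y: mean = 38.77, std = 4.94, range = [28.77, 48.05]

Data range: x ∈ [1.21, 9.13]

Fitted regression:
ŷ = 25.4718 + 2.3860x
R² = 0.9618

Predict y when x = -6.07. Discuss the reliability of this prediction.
ŷ = 10.9888 (extrapolation — x = -6.07 lies outside [1.21, 9.13], so reliability is low).

Prediction calculation:
ŷ = 25.4718 + 2.3860 × (-6.07)
ŷ = 10.9888

Reliability:
- Data range: x ∈ [1.21, 9.13]
- Prediction point: x = -6.07 is 7.28 units below the observed range → this is EXTRAPOLATION, not interpolation

Why that matters here:
- Real relationships often flatten, saturate, or turn nonlinear at extremes
- R² describes fit only over the sampled x values; it says nothing about behaviour beyond them

A defensible statement: 'if the linear trend continued to x = -6.07, y would be about 10.9888' — the premise is untested.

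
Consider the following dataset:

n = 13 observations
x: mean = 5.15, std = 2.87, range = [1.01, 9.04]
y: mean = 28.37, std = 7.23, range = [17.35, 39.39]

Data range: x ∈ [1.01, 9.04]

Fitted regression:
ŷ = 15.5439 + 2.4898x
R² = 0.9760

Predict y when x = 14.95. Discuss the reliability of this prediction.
ŷ = 52.7664, but this is extrapolation (above the data range [1.01, 9.04]) and may be unreliable.

Prediction calculation:
ŷ = 15.5439 + 2.4898 × 14.95
ŷ = 52.7664

Reliability:
- Data range: x ∈ [1.01, 9.04]
- Prediction point: x = 14.95 is 5.91 units above the observed range → this is EXTRAPOLATION, not interpolation

Why that matters here:
- R² describes fit only over the sampled x values; it says nothing about behaviour beyond them
- Real relationships often flatten, saturate, or turn nonlinear at extremes
- There are no observations near this x to validate the fitted line there

The R² = 0.9760 only validates the fit within [1.01, 9.04]; treat ŷ = 52.7664 with caution.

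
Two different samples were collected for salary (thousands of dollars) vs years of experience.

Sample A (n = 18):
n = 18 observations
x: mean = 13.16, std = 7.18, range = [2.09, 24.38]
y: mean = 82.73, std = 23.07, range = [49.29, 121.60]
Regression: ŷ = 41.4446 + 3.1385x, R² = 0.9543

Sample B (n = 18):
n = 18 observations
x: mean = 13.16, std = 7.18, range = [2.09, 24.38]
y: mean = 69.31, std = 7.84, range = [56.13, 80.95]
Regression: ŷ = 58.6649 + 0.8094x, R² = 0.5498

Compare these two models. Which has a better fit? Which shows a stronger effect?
Model A has the better fit (R² = 0.9543 vs 0.5498). Model A shows the stronger effect (|β₁| = 3.1385 vs 0.8094).

Model Comparison:

Goodness of fit (R²):
- Model A: R² = 0.9543 → 95.43% of variance in salary explained
- Model B: R² = 0.5498 → 54.98% of variance in salary explained
- 0.9543 > 0.5498 → Model A has the better fit

Effect size (slope magnitude):
- Model A: β₁ = 3.1385 → predicted salary rises 3.1385 thousand dollars per additional year of experience
- Model B: β₁ = 0.8094 → predicted salary rises 0.8094 thousand dollars per additional year of experience
- |3.1385| > |0.8094| → Model A shows the stronger marginal effect

Note: The two samples could reflect different populations, time periods, or measurement quality.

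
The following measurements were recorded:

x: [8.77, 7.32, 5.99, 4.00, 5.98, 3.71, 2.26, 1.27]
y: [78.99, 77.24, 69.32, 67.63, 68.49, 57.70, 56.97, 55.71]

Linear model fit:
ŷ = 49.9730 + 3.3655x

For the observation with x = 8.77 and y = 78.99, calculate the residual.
Residual = -0.4984

The residual is the difference between the actual value and the predicted value:

Residual = y - ŷ

Step 1: Calculate predicted value
ŷ = 49.9730 + 3.3655 × 8.77
ŷ = 79.4884

Step 2: Calculate residual
Residual = 78.99 - 79.4884
Residual = -0.4984

Sign check: y < ŷ, so the point is below the line and the fit overestimates here.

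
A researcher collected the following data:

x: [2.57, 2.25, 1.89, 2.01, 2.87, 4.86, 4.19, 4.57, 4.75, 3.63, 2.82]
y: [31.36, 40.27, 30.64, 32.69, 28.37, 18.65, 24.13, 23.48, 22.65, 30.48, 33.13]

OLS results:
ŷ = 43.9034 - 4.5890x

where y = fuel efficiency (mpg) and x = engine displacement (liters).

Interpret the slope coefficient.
An increase of one liter in engine displacement is associated with a 4.5890 mpg decrease in predicted fuel efficiency.

The slope β₁ = -4.5890 gives the rate at which the fitted fuel efficiency changes with engine displacement.

Interpretation:
- Engine displacement up by 1 liter → predicted fuel efficiency decreases by 4.5890 mpg
- The effect is assumed constant over the observed range of x (linearity)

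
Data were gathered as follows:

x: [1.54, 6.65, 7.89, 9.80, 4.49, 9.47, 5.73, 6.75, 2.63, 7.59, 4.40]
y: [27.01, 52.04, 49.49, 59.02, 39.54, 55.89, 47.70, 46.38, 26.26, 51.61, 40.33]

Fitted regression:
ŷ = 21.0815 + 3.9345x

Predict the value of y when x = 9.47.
ŷ = 58.3412

Plug x = 9.47 into the fitted line:

ŷ = 21.0815 + 3.9345 × 9.47
ŷ = 21.0815 + 37.2597
ŷ = 58.3412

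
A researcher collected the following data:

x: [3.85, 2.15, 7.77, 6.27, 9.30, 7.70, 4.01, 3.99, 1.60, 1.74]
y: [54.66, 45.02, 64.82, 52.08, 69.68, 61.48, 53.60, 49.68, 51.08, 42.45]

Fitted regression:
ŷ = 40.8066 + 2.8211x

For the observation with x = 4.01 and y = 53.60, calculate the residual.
Residual = 1.4808

The residual is the difference between the actual value and the predicted value:

Residual = y - ŷ

Step 1: Calculate predicted value
ŷ = 40.8066 + 2.8211 × 4.01
ŷ = 52.1192

Step 2: Calculate residual
Residual = 53.60 - 52.1192
Residual = 1.4808

Sign check: y > ŷ, so the point is above the line and the fit underestimates here.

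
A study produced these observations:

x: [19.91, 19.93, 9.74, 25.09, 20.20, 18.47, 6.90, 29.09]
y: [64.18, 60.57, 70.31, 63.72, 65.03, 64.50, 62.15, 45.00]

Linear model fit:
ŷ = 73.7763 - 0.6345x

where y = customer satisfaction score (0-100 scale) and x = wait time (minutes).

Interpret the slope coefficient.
An increase of one minute in wait time is associated with a 0.6345 points decrease in predicted satisfaction score.

The slope β₁ = -0.6345 gives the rate at which the fitted satisfaction score changes with wait time.

Interpretation:
- Wait time up by 1 minute → predicted satisfaction score decreases by 0.6345 points
- This is a linear approximation: the same per-unit change is assumed across the whole observed x range
- The sign (−) gives the direction; the magnitude 0.6345 gives the size of the effect per minute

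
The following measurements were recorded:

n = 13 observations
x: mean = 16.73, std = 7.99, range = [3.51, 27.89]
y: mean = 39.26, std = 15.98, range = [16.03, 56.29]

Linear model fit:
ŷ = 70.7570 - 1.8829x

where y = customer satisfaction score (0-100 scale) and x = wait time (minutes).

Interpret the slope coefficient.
On average, satisfaction score is about 1.8829 points lower for every extra minute of wait time.

The slope coefficient β₁ = -1.8829 represents the marginal effect of wait time on satisfaction score.

Interpretation:
- Wait time up by 1 minute → predicted satisfaction score decreases by 1.8829 points
- The effect is assumed constant over the observed range of x (linearity)
- The sign (−) gives the direction; the magnitude 1.8829 gives the size of the effect per minute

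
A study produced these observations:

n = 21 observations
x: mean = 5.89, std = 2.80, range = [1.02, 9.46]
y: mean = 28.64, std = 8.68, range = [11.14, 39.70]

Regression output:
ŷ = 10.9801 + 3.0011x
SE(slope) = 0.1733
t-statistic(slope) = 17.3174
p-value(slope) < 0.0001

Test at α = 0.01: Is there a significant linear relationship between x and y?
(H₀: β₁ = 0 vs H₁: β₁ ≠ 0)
Since p-value < 0.0001 < α = 0.01, reject H₀ — the slope is significantly different from 0.

Hypothesis test for the slope coefficient:

H₀: β₁ = 0 (no linear relationship)
H₁: β₁ ≠ 0 (linear relationship exists)

Test statistic: t = β̂₁ / SE(β̂₁) = 3.0011 / 0.1733 = 17.3174

p < 0.0001: how often a slope estimate this far from 0 (in SE units) would arise by chance if β₁ were truly 0.

Decision rule: reject H₀ if p-value < α.
p-value < 0.0001 < α = 0.01 → reject H₀.

There is sufficient evidence at the 1% significance level to conclude that a linear relationship exists between x and y.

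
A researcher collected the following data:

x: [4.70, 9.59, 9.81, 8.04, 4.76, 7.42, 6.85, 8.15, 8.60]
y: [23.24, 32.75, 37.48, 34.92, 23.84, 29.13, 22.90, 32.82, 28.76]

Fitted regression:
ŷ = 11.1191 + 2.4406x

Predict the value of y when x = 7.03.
ŷ = 28.2765

x = 7.03 lies inside the observed range [4.70, 9.81], so the fitted equation applies directly:

ŷ = 11.1191 + 2.4406 × 7.03
ŷ = 11.1191 + 17.1574
ŷ = 28.2765

This is a point prediction; actual observations scatter around it by roughly the residual standard deviation.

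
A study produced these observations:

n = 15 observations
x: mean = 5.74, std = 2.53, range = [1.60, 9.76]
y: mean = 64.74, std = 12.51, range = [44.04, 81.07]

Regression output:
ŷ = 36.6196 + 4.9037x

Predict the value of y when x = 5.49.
ŷ = 63.5409

x = 5.49 lies inside the observed range [1.60, 9.76], so the fitted equation applies directly:

ŷ = 36.6196 + 4.9037 × 5.49
ŷ = 36.6196 + 26.9213
ŷ = 63.5409

This is the fitted mean response at that x — an individual observation would come with a wider prediction interval.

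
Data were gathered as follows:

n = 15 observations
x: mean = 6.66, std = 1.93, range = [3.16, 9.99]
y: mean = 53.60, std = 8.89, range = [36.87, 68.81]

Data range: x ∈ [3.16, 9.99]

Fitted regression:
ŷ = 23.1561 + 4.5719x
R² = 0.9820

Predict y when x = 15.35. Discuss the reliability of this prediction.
ŷ = 93.3348, but this is extrapolation (above the data range [3.16, 9.99]) and may be unreliable.

Prediction calculation:
ŷ = 23.1561 + 4.5719 × 15.35
ŷ = 93.3348

Reliability:
- Data range: x ∈ [3.16, 9.99]
- Prediction point: x = 15.35 is 5.36 units above the observed range → this is EXTRAPOLATION, not interpolation

Why that matters here:
- The linear relationship may not hold outside the observed range
- R² describes fit only over the sampled x values; it says nothing about behaviour beyond them

Report the number if required, but flag clearly that it is an extrapolation.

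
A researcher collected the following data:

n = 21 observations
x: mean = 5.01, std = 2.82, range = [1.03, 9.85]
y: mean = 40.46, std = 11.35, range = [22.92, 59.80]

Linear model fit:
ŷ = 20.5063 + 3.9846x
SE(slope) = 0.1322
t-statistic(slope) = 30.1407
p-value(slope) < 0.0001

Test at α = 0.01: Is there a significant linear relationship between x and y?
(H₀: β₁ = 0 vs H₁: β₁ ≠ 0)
p-value < 0.0001 < α = 0.01, so we reject H₀. The relationship is significant.

Hypothesis test for the slope coefficient:

H₀: β₁ = 0 (no linear relationship)
H₁: β₁ ≠ 0 (linear relationship exists)

Test statistic: t = β̂₁ / SE(β̂₁) = 3.9846 / 0.1322 = 30.1407

The p-value (<0.0001) is the probability, under H₀, of a t-statistic at least as extreme as |t| = 30.1407 (two-sided, df = n − 2 = 19).

Decision rule: reject H₀ if p-value < α.
p-value < 0.0001 < α = 0.01 → reject H₀.

At α = 0.01 the data do provide convincing evidence of a nonzero slope.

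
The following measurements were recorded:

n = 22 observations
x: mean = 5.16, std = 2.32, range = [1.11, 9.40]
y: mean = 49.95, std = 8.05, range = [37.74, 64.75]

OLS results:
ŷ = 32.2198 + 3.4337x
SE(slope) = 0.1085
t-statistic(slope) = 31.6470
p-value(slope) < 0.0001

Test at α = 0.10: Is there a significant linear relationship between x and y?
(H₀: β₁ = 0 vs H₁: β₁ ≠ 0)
Reject H₀: p-value < 0.0001 < α = 0.10. The linear relationship is significant at the 10% level.

Hypothesis test for the slope coefficient:

H₀: β₁ = 0 (no linear relationship)
H₁: β₁ ≠ 0 (linear relationship exists)

Test statistic: t = β̂₁ / SE(β̂₁) = 3.4337 / 0.1085 = 31.6470

The p-value (<0.0001) is the probability, under H₀, of a t-statistic at least as extreme as |t| = 31.6470 (two-sided, df = n − 2 = 20).

Decision rule: reject H₀ if p-value < α.
p-value < 0.0001 < α = 0.10 → reject H₀.

Conclusion: the linear association between x and y is significant at the 10% level.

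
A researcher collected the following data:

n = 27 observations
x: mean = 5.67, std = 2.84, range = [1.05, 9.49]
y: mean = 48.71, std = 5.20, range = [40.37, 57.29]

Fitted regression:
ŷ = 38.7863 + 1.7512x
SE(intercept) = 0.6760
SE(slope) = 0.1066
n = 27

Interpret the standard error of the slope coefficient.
The slope 1.7512 is pinned down to within about ±0.1066 (one SE) by these data — relative uncertainty 6.1%, i.e. precise.

SE(β̂₁) = 0.1066 says: if we drew many samples of n = 27 from the same population and refit each time, the fitted slopes would scatter with a standard deviation of roughly 0.1066 around the true β₁.

Relative precision:
- SE / |β̂₁| = 0.1066 / 1.7512 = 6.1%
- Rule of thumb (under 20%: precise; 20% to under 50%: moderately precise; 50% or more: imprecise) → precise

Link to the t-test: t = β̂₁ / SE(β̂₁) = 1.7512 / 0.1066 = 16.4278, the statistic for H₀: β₁ = 0.

What drives SE(β̂₁): larger n (here n = 27) → smaller SE; more residual scatter → larger SE; wider spread of x values → smaller SE.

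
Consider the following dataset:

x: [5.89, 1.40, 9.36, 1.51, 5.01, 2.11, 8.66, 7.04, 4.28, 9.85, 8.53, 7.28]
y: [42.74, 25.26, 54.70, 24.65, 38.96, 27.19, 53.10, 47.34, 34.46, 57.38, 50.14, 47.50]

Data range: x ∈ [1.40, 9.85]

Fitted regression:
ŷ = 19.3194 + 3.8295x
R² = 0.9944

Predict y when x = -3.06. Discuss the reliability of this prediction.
ŷ = 7.6011, but this is extrapolation (below the data range [1.40, 9.85]) and may be unreliable.

Prediction calculation:
ŷ = 19.3194 + 3.8295 × (-3.06)
ŷ = 7.6011

Reliability:
- Data range: x ∈ [1.40, 9.85]
- Prediction point: x = -3.06 is 4.46 units below the observed range → this is EXTRAPOLATION, not interpolation

Why that matters here:
- Real relationships often flatten, saturate, or turn nonlinear at extremes
- The standard error of prediction grows with (x − x̄)², and x = -3.06 is far from x̄ = 5.91

Report the number if required, but flag clearly that it is an extrapolation.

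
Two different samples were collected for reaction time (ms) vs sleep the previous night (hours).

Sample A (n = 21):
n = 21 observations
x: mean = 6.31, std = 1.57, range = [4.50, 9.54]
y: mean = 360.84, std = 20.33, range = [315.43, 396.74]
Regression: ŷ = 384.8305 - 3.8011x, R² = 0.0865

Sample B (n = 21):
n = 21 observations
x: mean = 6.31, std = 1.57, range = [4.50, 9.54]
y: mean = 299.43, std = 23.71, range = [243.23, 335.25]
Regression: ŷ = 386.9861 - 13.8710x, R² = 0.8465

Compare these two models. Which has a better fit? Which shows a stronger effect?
Model B has the better fit (R² = 0.8465 vs 0.0865). Model B shows the stronger effect (|β₁| = 13.8710 vs 3.8011).

Model Comparison:

Goodness of fit (R²):
- Model A: R² = 0.0865 → 8.65% of variance in reaction time explained
- Model B: R² = 0.8465 → 84.65% of variance in reaction time explained
- 0.8465 > 0.0865 → Model B has the better fit

Strength of effect — compare |β₁|:
- Model A: β₁ = -3.8011 → predicted reaction time falls 3.8011 ms per additional hour of sleep
- Model B: β₁ = -13.8710 → predicted reaction time falls 13.8710 ms per additional hour of sleep
- |-3.8011| < |-13.8710| → Model B shows the stronger marginal effect

Notes:
- A better fit (higher R²) doesn't necessarily mean a more important relationship.
- The two samples could reflect different populations, time periods, or measurement quality.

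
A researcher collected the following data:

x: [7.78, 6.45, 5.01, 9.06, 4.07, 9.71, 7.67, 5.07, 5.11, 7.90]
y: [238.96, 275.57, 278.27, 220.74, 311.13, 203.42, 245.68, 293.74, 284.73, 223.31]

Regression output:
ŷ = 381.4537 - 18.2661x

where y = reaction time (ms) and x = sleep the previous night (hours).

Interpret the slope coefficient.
On average, reaction time is about 18.2661 ms lower for every extra hour of sleep.

The slope coefficient β₁ = -18.2661 represents the marginal effect of sleep on reaction time.

Interpretation:
- Sleep up by 1 hour → predicted reaction time decreases by 18.2661 ms
- The effect is assumed constant over the observed range of x (linearity)
- The sign (−) gives the direction; the magnitude 18.2661 gives the size of the effect per hour

(β₀ = 381.4537 is the fitted value at x = 0 and is not part of the slope interpretation.)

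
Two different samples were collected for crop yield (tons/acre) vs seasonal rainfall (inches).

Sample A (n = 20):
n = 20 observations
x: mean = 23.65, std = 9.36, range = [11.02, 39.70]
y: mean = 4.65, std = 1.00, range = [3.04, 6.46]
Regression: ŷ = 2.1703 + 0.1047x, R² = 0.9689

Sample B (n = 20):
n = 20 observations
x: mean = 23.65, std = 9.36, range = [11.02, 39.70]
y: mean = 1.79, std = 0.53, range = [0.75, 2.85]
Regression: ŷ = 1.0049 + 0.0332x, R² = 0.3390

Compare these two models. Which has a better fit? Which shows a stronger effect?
Model A has the better fit (R² = 0.9689 vs 0.3390). Model A shows the stronger effect (|β₁| = 0.1047 vs 0.0332).

Model Comparison:

Which explains more variance? (R²)
- Model A: R² = 0.9689 → 96.89% of variance in crop yield explained
- Model B: R² = 0.3390 → 33.90% of variance in crop yield explained
- 0.9689 > 0.3390 → Model A has the better fit

Which has the larger per-inch effect? (|β₁|)
- Model A: β₁ = 0.1047 → predicted crop yield rises 0.1047 tons/acre per additional inch of rainfall
- Model B: β₁ = 0.0332 → predicted crop yield rises 0.0332 tons/acre per additional inch of rainfall
- |0.1047| > |0.0332| → Model A shows the stronger marginal effect

Note: The two samples could reflect different populations, time periods, or measurement quality.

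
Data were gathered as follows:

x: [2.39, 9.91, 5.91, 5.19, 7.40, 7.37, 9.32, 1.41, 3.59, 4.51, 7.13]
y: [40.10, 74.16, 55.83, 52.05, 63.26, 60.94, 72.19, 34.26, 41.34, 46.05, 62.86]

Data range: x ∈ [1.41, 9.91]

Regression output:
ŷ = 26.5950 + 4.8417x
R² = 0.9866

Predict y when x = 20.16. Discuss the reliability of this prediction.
ŷ = 124.2037, but this is extrapolation (above the data range [1.41, 9.91]) and may be unreliable.

Prediction calculation:
ŷ = 26.5950 + 4.8417 × 20.16
ŷ = 124.2037

Reliability:
- Data range: x ∈ [1.41, 9.91]
- Prediction point: x = 20.16 is 10.25 units above the observed range → this is EXTRAPOLATION, not interpolation

Why that matters here:
- The standard error of prediction grows with (x − x̄)², and x = 20.16 is far from x̄ = 5.83
- Real relationships often flatten, saturate, or turn nonlinear at extremes

A defensible statement: 'if the linear trend continued to x = 20.16, y would be about 124.2037' — the premise is untested.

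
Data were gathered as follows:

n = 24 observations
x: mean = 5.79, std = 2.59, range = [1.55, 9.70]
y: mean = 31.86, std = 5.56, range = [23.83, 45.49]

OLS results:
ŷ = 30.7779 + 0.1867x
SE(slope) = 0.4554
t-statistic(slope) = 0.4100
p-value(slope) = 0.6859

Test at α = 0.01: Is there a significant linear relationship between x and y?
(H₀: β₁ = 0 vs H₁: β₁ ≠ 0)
Fail to reject H₀: p-value = 0.6859 ≥ α = 0.01. The linear relationship is not significant at the 1% level.

Hypothesis test for the slope coefficient:

H₀: β₁ = 0 (no linear relationship)
H₁: β₁ ≠ 0 (linear relationship exists)

Test statistic: t = β̂₁ / SE(β̂₁) = 0.1867 / 0.4554 = 0.4100

With df = 22, the two-sided p-value for |t| = 0.4100 is 0.6859.

Decision rule: reject H₀ if p-value < α.
p-value = 0.6859 ≥ α = 0.01 → fail to reject H₀.

At α = 0.01 the data do not provide convincing evidence of a nonzero slope.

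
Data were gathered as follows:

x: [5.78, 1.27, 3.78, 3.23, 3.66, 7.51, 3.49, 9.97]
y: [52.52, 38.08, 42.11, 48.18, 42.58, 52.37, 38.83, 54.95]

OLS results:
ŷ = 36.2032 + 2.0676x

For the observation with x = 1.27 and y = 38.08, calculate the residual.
Residual = -0.7491

The residual is the difference between the actual value and the predicted value:

Residual = y - ŷ

Step 1: Calculate predicted value
ŷ = 36.2032 + 2.0676 × 1.27
ŷ = 38.8291

Step 2: Calculate residual
Residual = 38.08 - 38.8291
Residual = -0.7491

The residual is negative, so the observed y = 38.08 sits below the regression line (the line overestimates it by 0.7491).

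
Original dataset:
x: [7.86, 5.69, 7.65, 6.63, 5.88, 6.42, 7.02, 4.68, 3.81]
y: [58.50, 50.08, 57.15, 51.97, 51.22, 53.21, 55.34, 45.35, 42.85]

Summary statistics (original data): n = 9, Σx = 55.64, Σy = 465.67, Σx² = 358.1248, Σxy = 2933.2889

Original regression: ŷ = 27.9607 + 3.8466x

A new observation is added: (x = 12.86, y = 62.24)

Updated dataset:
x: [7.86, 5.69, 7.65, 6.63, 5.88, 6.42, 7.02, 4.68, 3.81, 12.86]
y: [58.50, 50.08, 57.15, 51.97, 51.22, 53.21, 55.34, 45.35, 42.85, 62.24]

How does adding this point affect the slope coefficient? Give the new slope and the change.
New slope β₁ = 2.1649 versus 3.8466 before: a change of -1.6817 (-43.7%).

x = 12.86 lies well outside the original x-range [3.81, 7.86] (x̄ ≈ 6.18), so this observation has high leverage and can move the slope substantially.

Step 1: Update the sums with the new point (n goes from 9 to 10)
Σx  = 55.64 + 12.86 = 68.50
Σy  = 465.67 + 62.24 = 527.91
Σx² = 358.1248 + 12.86² = 358.1248 + 165.3796 = 523.5044
Σxy = 2933.2889 + 12.86×62.24 = 2933.2889 + 800.4064 = 3733.6953

Step 2: Recompute the slope with b₁ = (nΣxy − ΣxΣy) / (nΣx² − (Σx)²)
Numerator   = 10×3733.6953 − 68.50×527.91 = 37336.9530 − 36161.8350 = 1175.1180
Denominator = 10×523.5044 − 68.50² = 5235.0440 − 4692.2500 = 542.7940
b₁(new) = 1175.1180 / 542.7940 = 2.1649

(Same formula on the original sums: (9×2933.2889 − 55.64×465.67) / (9×358.1248 − 55.64²) = 489.7213 / 127.3136 = 3.8466, matching the given fit.)

Step 3: Change in slope
Δβ₁ = 2.1649 − 3.8466 = -1.6817
Relative change = -1.6817 / 3.8466 × 100% = -43.7%
→ the slope decreases when the point is added.

Because the point sits below the extension of the original line at a high-leverage x, it tilts the fit down.
In practice: examine leverage (hᵢ) and Cook's distance rather than deleting it automatically; refit with and without it and report both if conclusions differ.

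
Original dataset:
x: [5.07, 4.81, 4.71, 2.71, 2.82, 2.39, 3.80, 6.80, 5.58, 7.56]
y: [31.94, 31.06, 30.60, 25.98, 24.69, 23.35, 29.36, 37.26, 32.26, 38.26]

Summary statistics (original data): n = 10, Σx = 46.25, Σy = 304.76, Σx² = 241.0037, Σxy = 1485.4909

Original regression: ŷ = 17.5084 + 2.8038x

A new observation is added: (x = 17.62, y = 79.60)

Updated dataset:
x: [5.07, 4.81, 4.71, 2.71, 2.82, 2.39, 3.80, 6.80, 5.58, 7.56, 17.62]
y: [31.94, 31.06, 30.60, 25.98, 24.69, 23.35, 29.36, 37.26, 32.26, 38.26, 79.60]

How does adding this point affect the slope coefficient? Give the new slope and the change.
The slope changes from 2.8038 to 3.6337 (change of +0.8299, or +29.6%).

The new point has HIGH LEVERAGE: x = 17.62 is far from the original mean x̄ = 46.25/10 ≈ 4.63 (original range [2.39, 7.56]).

Step 1: Update the sums with the new point (n goes from 10 to 11)
Σx  = 46.25 + 17.62 = 63.87
Σy  = 304.76 + 79.60 = 384.36
Σx² = 241.0037 + 17.62² = 241.0037 + 310.4644 = 551.4681
Σxy = 1485.4909 + 17.62×79.60 = 1485.4909 + 1402.5520 = 2888.0429

Step 2: Recompute the slope with b₁ = (nΣxy − ΣxΣy) / (nΣx² − (Σx)²)
Numerator   = 11×2888.0429 − 63.87×384.36 = 31768.4719 − 24549.0732 = 7219.3987
Denominator = 11×551.4681 − 63.87² = 6066.1491 − 4079.3769 = 1986.7722
b₁(new) = 7219.3987 / 1986.7722 = 3.6337

(Same formula on the original sums: (10×1485.4909 − 46.25×304.76) / (10×241.0037 − 46.25²) = 759.7590 / 270.9745 = 2.8038, matching the given fit.)

Step 3: Change in slope
Δβ₁ = 3.6337 − 2.8038 = +0.8299
Relative change = +0.8299 / 2.8038 × 100% = +29.6%
→ the slope increases when the point is added.

A high-leverage point only changes the slope if it is off the original line; here y = 79.60 is above the original trend, so the slope increases.
In practice: refit with and without it and report both if conclusions differ.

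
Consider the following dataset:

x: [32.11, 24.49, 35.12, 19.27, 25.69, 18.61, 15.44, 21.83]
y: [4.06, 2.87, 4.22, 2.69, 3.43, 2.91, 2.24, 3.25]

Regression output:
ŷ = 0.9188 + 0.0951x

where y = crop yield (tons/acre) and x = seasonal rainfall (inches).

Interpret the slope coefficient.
On average, crop yield is about 0.0951 tons/acre higher for every extra inch of rainfall.

The slope β₁ = 0.0951 gives the rate at which the fitted crop yield changes with rainfall.

Interpretation:
- Rainfall up by 1 inch → predicted crop yield increases by 0.0951 tons/acre
- The effect is assumed constant over the observed range of x (linearity)
- The sign (+) gives the direction; the magnitude 0.0951 gives the size of the effect per inch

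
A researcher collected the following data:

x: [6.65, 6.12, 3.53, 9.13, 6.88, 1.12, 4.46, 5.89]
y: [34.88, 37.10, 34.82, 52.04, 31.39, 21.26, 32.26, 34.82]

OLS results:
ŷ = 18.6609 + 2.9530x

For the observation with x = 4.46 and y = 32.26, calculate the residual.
Residual = 0.4287

The residual is the difference between the actual value and the predicted value:

Residual = y - ŷ

Step 1: Calculate predicted value
ŷ = 18.6609 + 2.9530 × 4.46
ŷ = 31.8313

Step 2: Calculate residual
Residual = 32.26 - 31.8313
Residual = 0.4287

Interpretation: the model underestimates the actual value by 0.4287 at this point (positive residual → observation lies above the fitted line).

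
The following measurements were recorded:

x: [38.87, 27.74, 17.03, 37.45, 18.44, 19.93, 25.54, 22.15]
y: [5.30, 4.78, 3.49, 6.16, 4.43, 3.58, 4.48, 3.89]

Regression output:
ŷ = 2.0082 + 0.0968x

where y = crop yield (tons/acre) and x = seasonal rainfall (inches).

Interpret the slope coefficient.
An increase of one inch in rainfall is associated with a 0.0968 tons/acre increase in predicted crop yield.

β₁ = 0.0968 is the change in predicted crop yield (tons/acre) per additional inch of rainfall.

Interpretation:
- Rainfall up by 1 inch → predicted crop yield increases by 0.0968 tons/acre
- The effect is assumed constant over the observed range of x (linearity)
- The sign (+) gives the direction; the magnitude 0.0968 gives the size of the effect per inch

(β₀ = 2.0082 is the fitted value at x = 0 and is not part of the slope interpretation.)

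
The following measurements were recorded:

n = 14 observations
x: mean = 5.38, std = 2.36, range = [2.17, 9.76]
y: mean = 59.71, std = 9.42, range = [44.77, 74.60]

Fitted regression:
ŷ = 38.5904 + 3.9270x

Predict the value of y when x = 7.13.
ŷ = 66.5899

x = 7.13 lies inside the observed range [2.17, 9.76], so the fitted equation applies directly:

ŷ = 38.5904 + 3.9270 × 7.13
ŷ = 38.5904 + 27.9995
ŷ = 66.5899

This is the fitted mean response at that x — an individual observation would come with a wider prediction interval.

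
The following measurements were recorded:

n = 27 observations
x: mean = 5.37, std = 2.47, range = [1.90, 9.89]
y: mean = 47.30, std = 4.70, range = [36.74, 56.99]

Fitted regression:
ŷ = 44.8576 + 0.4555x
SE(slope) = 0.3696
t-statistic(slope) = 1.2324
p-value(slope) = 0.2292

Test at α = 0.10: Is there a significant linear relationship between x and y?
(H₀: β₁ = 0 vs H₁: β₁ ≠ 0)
p-value = 0.2292 ≥ α = 0.10, so we fail to reject H₀. The relationship is not significant.

Hypothesis test for the slope coefficient:

H₀: β₁ = 0 (no linear relationship)
H₁: β₁ ≠ 0 (linear relationship exists)

Test statistic: t = β̂₁ / SE(β̂₁) = 0.4555 / 0.3696 = 1.2324

With df = 25, the two-sided p-value for |t| = 1.2324 is 0.2292.

Decision rule: reject H₀ if p-value < α.
p-value = 0.2292 ≥ α = 0.10 → fail to reject H₀.

At α = 0.10 the data do not provide convincing evidence of a nonzero slope.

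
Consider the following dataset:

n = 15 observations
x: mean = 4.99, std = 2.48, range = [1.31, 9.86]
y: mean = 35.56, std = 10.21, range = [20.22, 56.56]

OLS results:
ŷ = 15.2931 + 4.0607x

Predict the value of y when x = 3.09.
ŷ = 27.8407

Plug x = 3.09 into the fitted line:

ŷ = 15.2931 + 4.0607 × 3.09
ŷ = 15.2931 + 12.5476
ŷ = 27.8407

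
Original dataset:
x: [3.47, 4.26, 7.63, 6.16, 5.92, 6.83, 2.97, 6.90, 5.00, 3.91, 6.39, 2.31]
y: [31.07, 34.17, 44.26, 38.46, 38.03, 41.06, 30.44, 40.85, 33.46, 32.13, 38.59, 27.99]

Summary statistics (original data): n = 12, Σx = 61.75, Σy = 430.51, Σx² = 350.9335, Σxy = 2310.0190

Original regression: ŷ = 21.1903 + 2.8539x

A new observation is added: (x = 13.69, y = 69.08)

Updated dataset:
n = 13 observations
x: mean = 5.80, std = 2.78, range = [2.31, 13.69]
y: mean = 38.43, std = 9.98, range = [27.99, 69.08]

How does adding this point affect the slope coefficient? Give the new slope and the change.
The slope changes from 2.8539 to 3.5456 (change of +0.6917, or +24.2%).

x = 13.69 lies well outside the original x-range [2.31, 7.63] (x̄ ≈ 5.15), so this observation has high leverage and can move the slope substantially.

Step 1: Update the sums with the new point (n goes from 12 to 13)
Σx  = 61.75 + 13.69 = 75.44
Σy  = 430.51 + 69.08 = 499.59
Σx² = 350.9335 + 13.69² = 350.9335 + 187.4161 = 538.3496
Σxy = 2310.0190 + 13.69×69.08 = 2310.0190 + 945.7052 = 3255.7242

Step 2: Recompute the slope with b₁ = (nΣxy − ΣxΣy) / (nΣx² − (Σx)²)
Numerator   = 13×3255.7242 − 75.44×499.59 = 42324.4146 − 37689.0696 = 4635.3450
Denominator = 13×538.3496 − 75.44² = 6998.5448 − 5691.1936 = 1307.3512
b₁(new) = 4635.3450 / 1307.3512 = 3.5456

(Same formula on the original sums: (12×2310.0190 − 61.75×430.51) / (12×350.9335 − 61.75²) = 1136.2355 / 398.1395 = 2.8539, matching the given fit.)

Step 3: Change in slope
Δβ₁ = 3.5456 − 2.8539 = +0.6917
Relative change = +0.6917 / 2.8539 × 100% = +24.2%
→ the slope increases when the point is added.

A high-leverage point only changes the slope if it is off the original line; here y = 69.08 is above the original trend, so the slope increases.
In practice: investigate whether it comes from the same population as the rest of the sample.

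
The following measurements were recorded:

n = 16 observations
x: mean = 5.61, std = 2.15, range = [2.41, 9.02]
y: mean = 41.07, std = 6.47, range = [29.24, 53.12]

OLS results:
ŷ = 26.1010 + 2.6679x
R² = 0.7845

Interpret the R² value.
R² = 0.7845 means 78.45% of the variation in y is explained by the linear relationship with x. This indicates a strong fit.

The coefficient of determination R² is the fraction of the total variation in y that the fitted line accounts for.

Here R² = 0.7845:
- Explained: 78.45% of the variation in y
- Unexplained (residual): 100% − 78.45% = 21.55%
- Rule of thumb (below 0.3 weak; 0.3 to below 0.7 moderate; 0.7 and above strong) → strong

Note: R² never decreases when predictors are added, so it should not be used alone to compare models of different size.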